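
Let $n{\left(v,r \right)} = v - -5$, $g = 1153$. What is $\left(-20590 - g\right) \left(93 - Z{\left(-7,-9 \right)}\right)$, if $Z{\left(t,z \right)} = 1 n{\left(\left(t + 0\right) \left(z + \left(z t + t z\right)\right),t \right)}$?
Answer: $-19720901$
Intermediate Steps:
$n{\left(v,r \right)} = 5 + v$ ($n{\left(v,r \right)} = v + 5 = 5 + v$)
$Z{\left(t,z \right)} = 5 + t \left(z + 2 t z\right)$ ($Z{\left(t,z \right)} = 1 \left(5 + \left(t + 0\right) \left(z + \left(z t + t z\right)\right)\right) = 1 \left(5 + t \left(z + \left(t z + t z\right)\right)\right) = 1 \left(5 + t \left(z + 2 t z\right)\right) = 5 + t \left(z + 2 t z\right)$)
$\left(-20590 - g\right) \left(93 - Z{\left(-7,-9 \right)}\right) = \left(-20590 - 1153\right) \left(93 - \left(5 - - 63 \left(1 + 2 \left(-7\right)\right)\right)\right) = \left(-20590 - 1153\right) \left(93 - \left(5 - - 63 \left(1 - 14\right)\right)\right) = - 21743 \left(93 - \left(5 - \left(-63\right) \left(-13\right)\right)\right) = - 21743 \left(93 - \left(5 - 819\right)\right) = - 21743 \left(93 - -814\right) = - 21743 \left(93 + 814\right) = \left(-21743\right) 907 = -19720901$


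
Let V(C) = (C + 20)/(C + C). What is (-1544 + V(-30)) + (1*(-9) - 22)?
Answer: -9449/6 ≈ -1574.8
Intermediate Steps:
V(C) = (20 + C)/(2*C) (V(C) = (20 + C)/((2*C)) = (20 + C)*(1/(2*C)) = (20 + C)/(2*C))
(-1544 + V(-30)) + (1*(-9) - 22) = (-1544 + (1/2)*(20 - 30)/(-30)) + (1*(-9) - 22) = (-1544 + (1/2)*(-1/30)*(-10)) + (-9 - 22) = (-1544 + 1/6) - 31 = -9263/6 - 31 = -9449/6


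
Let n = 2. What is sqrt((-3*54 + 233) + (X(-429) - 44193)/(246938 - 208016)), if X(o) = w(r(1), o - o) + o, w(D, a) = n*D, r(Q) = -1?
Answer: sqrt(26455653159)/19461 ≈ 8.3578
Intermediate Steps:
w(D, a) = 2*D
X(o) = -2 + o (X(o) = 2*(-1) + o = -2 + o)
sqrt((-3*54 + 233) + (X(-429) - 44193)/(246938 - 208016)) = sqrt((-3*54 + 233) + ((-2 - 429) - 44193)/(246938 - 208016)) = sqrt((-162 + 233) + (-431 - 44193)/38922) = sqrt(71 - 44624*1/38922) = sqrt(71 - 22312/19461) = sqrt(1359419/19461) = sqrt(26455653159)/19461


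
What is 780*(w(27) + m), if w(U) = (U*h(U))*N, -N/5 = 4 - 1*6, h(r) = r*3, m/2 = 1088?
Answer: 18755880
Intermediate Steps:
m = 2176 (m = 2*1088 = 2176)
h(r) = 3*r
N = 10 (N = -5*(4 - 1*6) = -5*(4 - 6) = -5*(-2) = 10)
w(U) = 30*U² (w(U) = (U*(3*U))*10 = (3*U²)*10 = 30*U²)
780*(w(27) + m) = 780*(30*27² + 2176) = 780*(30*729 + 2176) = 780*(21870 + 2176) = 780*24046 = 18755880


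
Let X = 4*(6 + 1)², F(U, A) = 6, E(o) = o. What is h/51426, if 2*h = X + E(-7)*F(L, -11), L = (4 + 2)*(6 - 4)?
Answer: 77/51426 ≈ 0.0014973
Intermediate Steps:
L = 12 (L = 6*2 = 12)
X = 196 (X = 4*7² = 4*49 = 196)
h = 77 (h = (196 - 7*6)/2 = (196 - 42)/2 = (½)*154 = 77)
h/51426 = 77/51426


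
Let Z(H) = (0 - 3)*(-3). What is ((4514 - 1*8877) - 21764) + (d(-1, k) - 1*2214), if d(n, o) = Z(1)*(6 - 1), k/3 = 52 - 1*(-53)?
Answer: -28296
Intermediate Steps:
k = 315 (k = 3*(52 - 1*(-53)) = 3*(52 + 53) = 3*105 = 315)
Z(H) = 9 (Z(H) = -3*(-3) = 9)
d(n, o) = 45 (d(n, o) = 9*(6 - 1) = 9*5 = 45)
((4514 - 1*8877) - 21764) + (d(-1, k) - 1*2214) = ((4514 - 1*8877) - 21764) + (45 - 1*2214) = ((4514 - 8877) - 21764) + (45 - 2214) = (-4363 - 21764) - 2169 = -26127 - 2169 = -28296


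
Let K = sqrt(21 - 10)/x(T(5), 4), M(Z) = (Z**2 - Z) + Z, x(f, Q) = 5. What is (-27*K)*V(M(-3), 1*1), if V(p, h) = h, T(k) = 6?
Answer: -27*sqrt(11)/5 ≈ -17.910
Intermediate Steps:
M(Z) = Z**2
K = sqrt(11)/5 (K = sqrt(21 - 10)/5 = sqrt(11)*(1/5) = sqrt(11)/5 ≈ 0.66333)
(-27*K)*V(M(-3), 1*1) = (-27*sqrt(11)/5)*(1*1) = -27*sqrt(11)/5*1 = -27*sqrt(11)/5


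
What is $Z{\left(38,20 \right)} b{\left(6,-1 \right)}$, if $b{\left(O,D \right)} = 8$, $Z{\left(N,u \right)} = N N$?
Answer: $11552$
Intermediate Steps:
$Z{\left(N,u \right)} = N^{2}$
$Z{\left(38,20 \right)} b{\left(6,-1 \right)} = 38^{2} \cdot 8 = 1444 \cdot 8 = 11552$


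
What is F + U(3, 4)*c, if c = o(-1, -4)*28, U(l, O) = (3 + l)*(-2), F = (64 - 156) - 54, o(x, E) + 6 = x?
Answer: 2206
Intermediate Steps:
o(x, E) = -6 + x
F = -146 (F = -92 - 54 = -146)
U(l, O) = -6 - 2*l
c = -196 (c = (-6 - 1)*28 = -7*28 = -196)
F + U(3, 4)*c = -146 + (-6 - 2*3)*(-196) = -146 + (-6 - 6)*(-196) = -146 - 12*(-196) = -146 + 2352 = 2206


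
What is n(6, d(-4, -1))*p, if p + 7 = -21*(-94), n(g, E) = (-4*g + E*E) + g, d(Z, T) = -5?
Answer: 13769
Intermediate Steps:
n(g, E) = E² - 3*g (n(g, E) = (-4*g + E²) + g = (E² - 4*g) + g = E² - 3*g)
p = 1967 (p = -7 - 21*(-94) = -7 + 1974 = 1967)
n(6, d(-4, -1))*p = ((-5)² - 3*6)*1967 = (25 - 18)*1967 = 7*1967 = 13769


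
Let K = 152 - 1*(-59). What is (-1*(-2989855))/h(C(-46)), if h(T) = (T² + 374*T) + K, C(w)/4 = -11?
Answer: -2989855/14309 ≈ -208.95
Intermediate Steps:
K = 211 (K = 152 + 59 = 211)
C(w) = -44 (C(w) = 4*(-11) = -44)
h(T) = 211 + T² + 374*T (h(T) = (T² + 374*T) + 211 = 211 + T² + 374*T)
(-1*(-2989855))/h(C(-46)) = (-1*(-2989855))/(211 + (-44)² + 374*(-44)) = 2989855/(211 + 1936 - 16456) = 2989855/(-14309) = 2989855*(-1/14309) = -2989855/14309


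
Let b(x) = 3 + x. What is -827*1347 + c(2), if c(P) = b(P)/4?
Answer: -4455871/4 ≈ -1.1140e+6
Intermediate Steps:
c(P) = 3/4 + P/4 (c(P) = (3 + P)/4 = (3 + P)*(1/4) = 3/4 + P/4)
-827*1347 + c(2) = -827*1347 + (3/4 + (1/4)*2) = -1113969 + (3/4 + 1/2) = -1113969 + 5/4 = -4455871/4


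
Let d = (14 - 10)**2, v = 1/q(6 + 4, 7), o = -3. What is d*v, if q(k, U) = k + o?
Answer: 16/7 ≈ 2.2857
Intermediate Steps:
q(k, U) = -3 + k (q(k, U) = k - 3 = -3 + k)
v = 1/7 (v = 1/(-3 + (6 + 4)) = 1/(-3 + 10) = 1/7 ≈ 0.14286)
d = 16 (d = 4**2 = 16)
d*v = 16*(1/7) = 16/7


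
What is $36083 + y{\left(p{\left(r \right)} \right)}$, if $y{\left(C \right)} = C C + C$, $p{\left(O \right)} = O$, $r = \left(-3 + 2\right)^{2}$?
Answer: $36085$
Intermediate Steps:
$r = 1$ ($r = \left(-1\right)^{2} = 1$)
$y{\left(C \right)} = C + C^{2}$ ($y{\left(C \right)} = C^{2} + C = C + C^{2}$)
$36083 + y{\left(p{\left(r \right)} \right)} = 36083 + 1 \left(1 + 1\right) = 36083 + 1 \cdot 2 = 36083 + 2 = 36085$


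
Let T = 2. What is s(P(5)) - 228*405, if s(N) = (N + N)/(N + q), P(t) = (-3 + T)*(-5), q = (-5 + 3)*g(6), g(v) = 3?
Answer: -92350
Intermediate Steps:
q = -6 (q = (-5 + 3)*3 = -2*3 = -6)
P(t) = 5 (P(t) = (-3 + 2)*(-5) = -1*(-5) = 5)
s(N) = 2*N/(-6 + N) (s(N) = (N + N)/(N - 6) = (2*N)/(-6 + N) = 2*N/(-6 + N))
s(P(5)) - 228*405 = 2*5/(-6 + 5) - 228*405 = 2*5/(-1) - 92340 = 2*5*(-1) - 92340 = -10 - 92340 = -92350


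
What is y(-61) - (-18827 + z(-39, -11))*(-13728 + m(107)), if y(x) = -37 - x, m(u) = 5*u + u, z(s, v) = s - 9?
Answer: -246998226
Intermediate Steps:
z(s, v) = -9 + s
m(u) = 6*u
y(-61) - (-18827 + z(-39, -11))*(-13728 + m(107)) = (-37 - 1*(-61)) - (-18827 + (-9 - 39))*(-13728 + 6*107) = (-37 + 61) - (-18827 - 48)*(-13728 + 642) = 24 - (-18875)*(-13086) = 24 - 1*246998250 = 24 - 246998250 = -246998226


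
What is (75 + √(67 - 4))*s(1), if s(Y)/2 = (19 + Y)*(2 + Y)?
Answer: 9000 + 360*√7 ≈ 9952.5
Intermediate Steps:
s(Y) = 2*(2 + Y)*(19 + Y) (s(Y) = 2*((19 + Y)*(2 + Y)) = 2*((2 + Y)*(19 + Y)) = 2*(2 + Y)*(19 + Y))
(75 + √(67 - 4))*s(1) = (75 + √(67 - 4))*(76 + 2*1² + 42*1) = (75 + √63)*(76 + 2*1 + 42) = (75 + 3*√7)*(76 + 2 + 42) = (75 + 3*√7)*120 = 9000 + 360*√7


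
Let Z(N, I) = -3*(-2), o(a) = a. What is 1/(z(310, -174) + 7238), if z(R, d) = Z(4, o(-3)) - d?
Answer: 1/7418 ≈ 0.00013481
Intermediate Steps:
Z(N, I) = 6
z(R, d) = 6 - d
1/(z(310, -174) + 7238) = 1/((6 - 1*(-174)) + 7238) = 1/((6 + 174) + 7238) = 1/(180 + 7238) = 1/7418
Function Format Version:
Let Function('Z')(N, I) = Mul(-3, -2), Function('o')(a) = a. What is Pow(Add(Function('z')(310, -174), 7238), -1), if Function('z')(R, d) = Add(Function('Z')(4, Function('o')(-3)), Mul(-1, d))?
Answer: Rational(1, 7418) ≈ 0.00013481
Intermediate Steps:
Function('Z')(N, I) = 6
Function('z')(R, d) = Add(6, Mul(-1, d))
Pow(Add(Function('z')(310, -174), 7238), -1) = Pow(Add(Add(6, Mul(-1, -174)), 7238), -1) = Pow(Add(Add(6, 174), 7238), -1) = Pow(Add(180, 7238), -1) = Pow(7418, -1) = Rational(1, 7418)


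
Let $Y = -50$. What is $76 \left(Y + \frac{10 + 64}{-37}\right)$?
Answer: $-3952$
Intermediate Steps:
$76 \left(Y + \frac{10 + 64}{-37}\right) = 76 \left(-50 + \frac{10 + 64}{-37}\right) = 76 \left(-50 + 74 \left(- \frac{1}{37}\right)\right) = 76 \left(-50 - 2\right) = 76 \left(-52\right) = -3952$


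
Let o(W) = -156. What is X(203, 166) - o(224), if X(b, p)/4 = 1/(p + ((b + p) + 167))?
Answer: 54758/351 ≈ 156.01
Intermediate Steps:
X(b, p) = 4/(167 + b + 2*p) (X(b, p) = 4/(p + ((b + p) + 167)) = 4/(p + (167 + b + p)) = 4/(167 + b + 2*p))
X(203, 166) - o(224) = 4/(167 + 203 + 2*166) - 1*(-156) = 4/(167 + 203 + 332) + 156 = 4/702 + 156 = 4*(1/702) + 156 = 2/351 + 156 = 54758/351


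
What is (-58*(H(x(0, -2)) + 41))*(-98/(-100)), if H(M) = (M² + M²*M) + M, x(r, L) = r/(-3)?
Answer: -58261/25 ≈ -2330.4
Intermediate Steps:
x(r, L) = -r/3 (x(r, L) = r*(-⅓) = -r/3)
H(M) = M + M² + M³ (H(M) = (M² + M³) + M = M + M² + M³)
(-58*(H(x(0, -2)) + 41))*(-98/(-100)) = (-58*((-⅓*0)*(1 - ⅓*0 + (-⅓*0)²) + 41))*(-98/(-100)) = (-58*(0*(1 + 0 + 0²) + 41))*(-98*(-1/100)) = -58*(0*(1 + 0 + 0) + 41)*(49/50) = -58*(0*1 + 41)*(49/50) = -58*(0 + 41)*(49/50) = -58*41*(49/50) = -2378*49/50 = -58261/25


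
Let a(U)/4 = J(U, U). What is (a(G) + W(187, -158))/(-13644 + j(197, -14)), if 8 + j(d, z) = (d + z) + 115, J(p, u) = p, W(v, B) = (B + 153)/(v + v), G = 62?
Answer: -92747/4994396 ≈ -0.018570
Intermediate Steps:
W(v, B) = (153 + B)/(2*v) (W(v, B) = (153 + B)/((2*v)) = (153 + B)*(1/(2*v)) = (153 + B)/(2*v))
j(d, z) = 107 + d + z (j(d, z) = -8 + ((d + z) + 115) = -8 + (115 + d + z) = 107 + d + z)
a(U) = 4*U
(a(G) + W(187, -158))/(-13644 + j(197, -14)) = (4*62 + (½)*(153 - 158)/187)/(-13644 + (107 + 197 - 14)) = (248 + (½)*(1/187)*(-5))/(-13644 + 290) = (248 - 5/374)/(-13354) = (92747/374)*(-1/13354) = -92747/4994396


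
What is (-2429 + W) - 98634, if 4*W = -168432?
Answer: -143171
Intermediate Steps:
W = -42108 (W = (1/4)*(-168432) = -42108)
(-2429 + W) - 98634 = (-2429 - 42108) - 98634 = -44537 - 98634 = -143171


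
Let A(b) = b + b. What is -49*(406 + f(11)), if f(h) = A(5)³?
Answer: -68894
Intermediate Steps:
A(b) = 2*b
f(h) = 1000 (f(h) = (2*5)³ = 10³ = 1000)
-49*(406 + f(11)) = -49*(406 + 1000) = -49*1406 = -68894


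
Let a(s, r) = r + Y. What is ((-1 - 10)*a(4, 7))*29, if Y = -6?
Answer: -319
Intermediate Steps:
a(s, r) = -6 + r (a(s, r) = r - 6 = -6 + r)
((-1 - 10)*a(4, 7))*29 = ((-1 - 10)*(-6 + 7))*29 = -11*1*29 = -11*29 = -319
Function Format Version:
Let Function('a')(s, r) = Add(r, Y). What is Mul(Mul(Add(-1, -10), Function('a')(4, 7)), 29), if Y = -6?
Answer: -319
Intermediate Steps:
Function('a')(s, r) = Add(-6, r) (Function('a')(s, r) = Add(r, -6) = Add(-6, r))
Mul(Mul(Add(-1, -10), Function('a')(4, 7)), 29) = Mul(Mul(Add(-1, -10), Add(-6, 7)), 29) = Mul(Mul(-11, 1), 29) = Mul(-11, 29) = -319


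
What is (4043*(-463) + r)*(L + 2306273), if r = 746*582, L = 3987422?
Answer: -9048678168215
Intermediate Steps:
r = 434172
(4043*(-463) + r)*(L + 2306273) = (4043*(-463) + 434172)*(3987422 + 2306273) = (-1871909 + 434172)*6293695 = -1437737*6293695 = -9048678168215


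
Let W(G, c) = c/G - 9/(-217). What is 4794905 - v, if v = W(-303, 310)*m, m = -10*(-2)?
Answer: 315271089515/65751 ≈ 4.7949e+6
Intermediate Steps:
W(G, c) = 9/217 + c/G (W(G, c) = c/G - 9*(-1/217) = c/G + 9/217 = 9/217 + c/G)
m = 20
v = -1290860/65751 (v = (9/217 + 310/(-303))*20 = (9/217 + 310*(-1/303))*20 = (9/217 - 310/303)*20 = -64543/65751*20 = -1290860/65751 ≈ -19.633)
4794905 - v = 4794905 - 1*(-1290860/65751) = 4794905 + 1290860/65751 = 315271089515/65751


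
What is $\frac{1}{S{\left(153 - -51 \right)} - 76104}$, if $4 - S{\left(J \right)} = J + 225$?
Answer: $- \frac{1}{76529} \approx -1.3067 \cdot 10^{-5}$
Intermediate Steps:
$S{\left(J \right)} = -221 - J$ ($S{\left(J \right)} = 4 - \left(J + 225\right) = 4 - \left(225 + J\right) = -221 - J$)
$\frac{1}{S{\left(153 - -51 \right)} - 76104} = \frac{1}{\left(-221 - \left(153 - -51\right)\right) - 76104} = \frac{1}{\left(-221 - \left(153 + 51\right)\right) - 76104} = \frac{1}{\left(-221 - 204\right) - 76104} = \frac{1}{-425 - 76104} = \frac{1}{-76529} = - \frac{1}{76529}$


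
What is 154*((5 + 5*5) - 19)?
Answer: 1694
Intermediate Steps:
154*((5 + 5*5) - 19) = 154*((5 + 25) - 19) = 154*(30 - 19) = 154*11 = 1694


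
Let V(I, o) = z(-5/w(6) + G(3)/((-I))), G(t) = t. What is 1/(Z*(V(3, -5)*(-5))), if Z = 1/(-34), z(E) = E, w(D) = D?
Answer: -204/55 ≈ -3.7091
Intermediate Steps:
V(I, o) = -5/6 - 3/I (V(I, o) = -5/6 + 3/((-I)) = -5*1/6 + 3*(-1/I) = -5/6 - 3/I)
Z = -1/34 ≈ -0.029412
1/(Z*(V(3, -5)*(-5))) = 1/(-(-5/6 - 3/3)*(-5)/34) = 1/(-(-5/6 - 3*1/3)*(-5)/34) = 1/(-(-5/6 - 1)*(-5)/34) = 1/(-(-11)*(-5)/204) = 1/(-1/34*55/6) = 1/(-55/204) = -204/55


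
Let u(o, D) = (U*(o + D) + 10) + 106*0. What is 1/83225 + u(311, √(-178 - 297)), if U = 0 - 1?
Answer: -25050724/83225 - 5*I*√19 ≈ -301.0 - 21.794*I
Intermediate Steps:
U = -1
u(o, D) = 10 - D - o (u(o, D) = (-(o + D) + 10) + 106*0 = (-(D + o) + 10) + 0 = ((-D - o) + 10) + 0 = (10 - D - o) + 0 = 10 - D - o)
1/83225 + u(311, √(-178 - 297)) = 1/83225 + (10 - √(-178 - 297) - 1*311) = 1/83225 + (10 - √(-475) - 311) = 1/83225 + (10 - 5*I*√19 - 311) = 1/83225 + (-301 - 5*I*√19) = -25050724/83225 - 5*I*√19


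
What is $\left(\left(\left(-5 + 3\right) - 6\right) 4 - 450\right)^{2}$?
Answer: $232324$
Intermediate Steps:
$\left(\left(\left(-5 + 3\right) - 6\right) 4 - 450\right)^{2} = \left(\left(-2 - 6\right) 4 - 450\right)^{2} = \left(\left(-8\right) 4 - 450\right)^{2} = \left(-32 - 450\right)^{2} = \left(-482\right)^{2} = 232324$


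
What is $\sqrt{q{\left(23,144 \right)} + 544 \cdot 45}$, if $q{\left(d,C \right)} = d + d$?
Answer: $\sqrt{24526} \approx 156.61$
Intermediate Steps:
$q{\left(d,C \right)} = 2 d$
$\sqrt{q{\left(23,144 \right)} + 544 \cdot 45} = \sqrt{2 \cdot 23 + 544 \cdot 45} = \sqrt{46 + 24480} = \sqrt{24526}$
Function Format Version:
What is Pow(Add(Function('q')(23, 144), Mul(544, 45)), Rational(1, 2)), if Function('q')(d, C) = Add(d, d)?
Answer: Pow(24526, Rational(1, 2)) ≈ 156.61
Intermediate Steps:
Function('q')(d, C) = Mul(2, d)
Pow(Add(Function('q')(23, 144), Mul(544, 45)), Rational(1, 2)) = Pow(Add(Mul(2, 23), Mul(544, 45)), Rational(1, 2)) = Pow(Add(46, 24480), Rational(1, 2)) = Pow(24526, Rational(1, 2))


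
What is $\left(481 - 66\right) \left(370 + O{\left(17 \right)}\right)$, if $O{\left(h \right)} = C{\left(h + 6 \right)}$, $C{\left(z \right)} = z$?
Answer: $163095$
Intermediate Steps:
$O{\left(h \right)} = 6 + h$ ($O{\left(h \right)} = h + 6 = 6 + h$)
$\left(481 - 66\right) \left(370 + O{\left(17 \right)}\right) = \left(481 - 66\right) \left(370 + \left(6 + 17\right)\right) = 415 \left(370 + 23\right) = 415 \cdot 393 = 163095$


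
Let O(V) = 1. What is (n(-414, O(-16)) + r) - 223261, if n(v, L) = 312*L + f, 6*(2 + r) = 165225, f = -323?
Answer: -391473/2 ≈ -1.9574e+5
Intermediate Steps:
r = 55071/2 (r = -2 + (⅙)*165225 = -2 + 55075/2 = 55071/2 ≈ 27536.)
n(v, L) = -323 + 312*L (n(v, L) = 312*L - 323 = -323 + 312*L)
(n(-414, O(-16)) + r) - 223261 = ((-323 + 312*1) + 55071/2) - 223261 = ((-323 + 312) + 55071/2) - 223261 = (-11 + 55071/2) - 223261 = 55049/2 - 223261 = -391473/2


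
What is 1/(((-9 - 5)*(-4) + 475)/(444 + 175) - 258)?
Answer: -619/159171 ≈ -0.0038889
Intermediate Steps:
1/(((-9 - 5)*(-4) + 475)/(444 + 175) - 258) = 1/((-14*(-4) + 475)/619 - 258) = 1/((56 + 475)*(1/619) - 258) = 1/(531*(1/619) - 258) = 1/(531/619 - 258) = 1/(-159171/619) = -619/159171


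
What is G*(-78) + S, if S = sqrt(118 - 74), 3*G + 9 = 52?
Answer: -1118 + 2*sqrt(11) ≈ -1111.4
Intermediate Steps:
G = 43/3 (G = -3 + (1/3)*52 = -3 + 52/3 = 43/3 ≈ 14.333)
S = 2*sqrt(11) (S = sqrt(44) = 2*sqrt(11) ≈ 6.6332)
G*(-78) + S = (43/3)*(-78) + 2*sqrt(11) = -1118 + 2*sqrt(11)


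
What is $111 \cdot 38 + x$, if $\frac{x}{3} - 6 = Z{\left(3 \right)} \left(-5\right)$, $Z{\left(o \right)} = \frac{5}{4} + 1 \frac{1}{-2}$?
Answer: $\frac{16899}{4} \approx 4224.8$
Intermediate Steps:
$Z{\left(o \right)} = \frac{3}{4}$ ($Z{\left(o \right)} = 5 \cdot \frac{1}{4} + 1 \left(- \frac{1}{2}\right) = \frac{5}{4} - \frac{1}{2} = \frac{3}{4}$)
$x = \frac{27}{4}$ ($x = 18 + 3 \cdot \frac{3}{4} \left(-5\right) = 18 + 3 \left(- \frac{15}{4}\right) = 18 - \frac{45}{4} = \frac{27}{4} \approx 6.75$)
$111 \cdot 38 + x = 111 \cdot 38 + \frac{27}{4} = 4218 + \frac{27}{4} = \frac{16899}{4}$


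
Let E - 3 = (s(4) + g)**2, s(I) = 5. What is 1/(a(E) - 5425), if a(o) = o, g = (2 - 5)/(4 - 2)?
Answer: -4/21639 ≈ -0.00018485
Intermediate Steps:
g = -3/2 ≈ -1.5000
E = 61/4 (E = 3 + (5 - 3/2)**2 = 3 + (7/2)**2 = 3 + 49/4 = 61/4 ≈ 15.250)
1/(a(E) - 5425) = 1/(61/4 - 5425) = 1/(-21639/4) = -4/21639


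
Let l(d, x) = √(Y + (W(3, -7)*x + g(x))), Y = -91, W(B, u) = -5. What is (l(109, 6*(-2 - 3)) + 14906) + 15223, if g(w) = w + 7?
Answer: 30135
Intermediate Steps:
g(w) = 7 + w
l(d, x) = √(-84 - 4*x) (l(d, x) = √(-91 + (-5*x + (7 + x))) = √(-91 + (7 - 4*x)) = √(-84 - 4*x))
(l(109, 6*(-2 - 3)) + 14906) + 15223 = (2*√(-21 - 6*(-2 - 3)) + 14906) + 15223 = (2*√(-21 - 6*(-5)) + 14906) + 15223 = (2*√(-21 - 1*(-30)) + 14906) + 15223 = (2*√(-21 + 30) + 14906) + 15223 = (2*√9 + 14906) + 15223 = (2*3 + 14906) + 15223 = (6 + 14906) + 15223 = 14912 + 15223 = 30135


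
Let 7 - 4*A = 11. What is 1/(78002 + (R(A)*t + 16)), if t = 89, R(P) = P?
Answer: 1/77929 ≈ 1.2832e-5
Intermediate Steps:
A = -1 (A = 7/4 - ¼*11 = 7/4 - 11/4 = -1)
1/(78002 + (R(A)*t + 16)) = 1/(78002 + (-1*89 + 16)) = 1/(78002 + (-89 + 16)) = 1/(78002 - 73) = 1/77929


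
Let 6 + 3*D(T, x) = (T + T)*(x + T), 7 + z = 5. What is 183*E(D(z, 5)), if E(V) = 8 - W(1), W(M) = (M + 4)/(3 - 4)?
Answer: 2379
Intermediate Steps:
z = -2 (z = -7 + 5 = -2)
W(M) = -4 - M (W(M) = (4 + M)/(-1) = (4 + M)*(-1) = -4 - M)
D(T, x) = -2 + 2*T*(T + x)/3 (D(T, x) = -2 + ((T + T)*(x + T))/3 = -2 + ((2*T)*(T + x))/3 = -2 + (2*T*(T + x))/3 = -2 + 2*T*(T + x)/3)
E(V) = 13 (E(V) = 8 - (-4 - 1*1) = 8 - (-4 - 1) = 8 - 1*(-5) = 8 + 5 = 13)
183*E(D(z, 5)) = 183*13 = 2379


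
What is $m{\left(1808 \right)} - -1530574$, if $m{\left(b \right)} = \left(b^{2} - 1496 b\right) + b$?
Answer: $2096478$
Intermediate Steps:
$m{\left(b \right)} = b^{2} - 1495 b$
$m{\left(1808 \right)} - -1530574 = 1808 \left(-1495 + 1808\right) - -1530574 = 1808 \cdot 313 + 1530574 = 565904 + 1530574 = 2096478$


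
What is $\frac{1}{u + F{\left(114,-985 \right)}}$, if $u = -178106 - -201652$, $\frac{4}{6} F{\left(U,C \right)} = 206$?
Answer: $\frac{1}{23855} \approx 4.192 \cdot 10^{-5}$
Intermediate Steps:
$F{\left(U,C \right)} = 309$ ($F{\left(U,C \right)} = \frac{3}{2} \cdot 206 = 309$)
$u = 23546$ ($u = -178106 + 201652 = 23546$)
$\frac{1}{u + F{\left(114,-985 \right)}} = \frac{1}{23546 + 309} = \frac{1}{23855}$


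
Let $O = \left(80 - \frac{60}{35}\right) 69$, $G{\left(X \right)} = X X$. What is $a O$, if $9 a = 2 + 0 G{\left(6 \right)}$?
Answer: $\frac{25208}{21} \approx 1200.4$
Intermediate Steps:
$G{\left(X \right)} = X^{2}$
$O = \frac{37812}{7}$ ($O = \left(80 - \frac{12}{7}\right) 69 = \frac{548}{7} \cdot 69 = \frac{37812}{7} \approx 5401.7$)
$a = \frac{2}{9}$ ($a = \frac{2 + 0 \cdot 6^{2}}{9} = \frac{2 + 0 \cdot 36}{9} = \frac{2 + 0}{9} = \frac{1}{9} \cdot 2 = \frac{2}{9} \approx 0.22222$)
$a O = \frac{2}{9} \cdot \frac{37812}{7} = \frac{25208}{21}$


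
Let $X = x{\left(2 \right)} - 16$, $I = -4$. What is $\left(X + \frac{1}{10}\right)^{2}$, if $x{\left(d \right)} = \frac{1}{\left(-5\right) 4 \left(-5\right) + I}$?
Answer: $\frac{58171129}{230400} \approx 252.48$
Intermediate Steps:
$x{\left(d \right)} = \frac{1}{96}$ ($x{\left(d \right)} = \frac{1}{\left(-5\right) 4 \left(-5\right) - 4} = \frac{1}{\left(-20\right) \left(-5\right) - 4} = \frac{1}{100 - 4} = \frac{1}{96}$)
$X = - \frac{1535}{96}$ ($X = \frac{1}{96} - 16 = - \frac{1535}{96} \approx -15.99$)
$\left(X + \frac{1}{10}\right)^{2} = \left(- \frac{1535}{96} + \frac{1}{10}\right)^{2} = \left(- \frac{7627}{480}\right)^{2} = \frac{58171129}{230400}$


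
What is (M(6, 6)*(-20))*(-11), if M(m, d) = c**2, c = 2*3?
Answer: 7920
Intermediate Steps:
c = 6
M(m, d) = 36 (M(m, d) = 6**2 = 36)
(M(6, 6)*(-20))*(-11) = (36*(-20))*(-11) = -720*(-11) = 7920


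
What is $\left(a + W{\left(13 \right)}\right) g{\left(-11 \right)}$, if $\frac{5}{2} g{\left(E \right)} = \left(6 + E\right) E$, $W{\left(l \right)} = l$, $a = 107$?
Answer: $2640$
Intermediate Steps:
$g{\left(E \right)} = \frac{2 E \left(6 + E\right)}{5}$ ($g{\left(E \right)} = \frac{2 \left(6 + E\right) E}{5} = \frac{2 E \left(6 + E\right)}{5}$)
$\left(a + W{\left(13 \right)}\right) g{\left(-11 \right)} = \left(107 + 13\right) \frac{2}{5} \left(-11\right) \left(6 - 11\right) = 120 \cdot \frac{2}{5} \left(-11\right) \left(-5\right) = 120 \cdot 22 = 2640$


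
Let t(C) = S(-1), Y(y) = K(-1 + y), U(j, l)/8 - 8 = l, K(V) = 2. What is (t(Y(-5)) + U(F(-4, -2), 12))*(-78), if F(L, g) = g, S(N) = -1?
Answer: -12402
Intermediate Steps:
U(j, l) = 64 + 8*l
Y(y) = 2
t(C) = -1
(t(Y(-5)) + U(F(-4, -2), 12))*(-78) = (-1 + (64 + 8*12))*(-78) = (-1 + (64 + 96))*(-78) = (-1 + 160)*(-78) = 159*(-78) = -12402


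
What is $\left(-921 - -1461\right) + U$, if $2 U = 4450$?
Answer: $2765$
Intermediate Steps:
$U = 2225$ ($U = \frac{1}{2} \cdot 4450 = 2225$)
$\left(-921 - -1461\right) + U = \left(-921 - -1461\right) + 2225 = \left(-921 + 1461\right) + 2225 = 540 + 2225 = 2765$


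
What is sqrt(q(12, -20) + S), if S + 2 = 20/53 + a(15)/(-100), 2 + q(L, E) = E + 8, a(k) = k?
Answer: I*sqrt(4430535)/530 ≈ 3.9715*I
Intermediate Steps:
q(L, E) = 6 + E (q(L, E) = -2 + (E + 8) = -2 + (8 + E) = 6 + E)
S = -1879/1060 (S = -2 + (20/53 + 15/(-100)) = -2 + (20*(1/53) + 15*(-1/100)) = -2 + (20/53 - 3/20) = -2 + 241/1060 = -1879/1060 ≈ -1.7726)
sqrt(q(12, -20) + S) = sqrt((6 - 20) - 1879/1060) = sqrt(-14 - 1879/1060) = sqrt(-16719/1060) = I*sqrt(4430535)/530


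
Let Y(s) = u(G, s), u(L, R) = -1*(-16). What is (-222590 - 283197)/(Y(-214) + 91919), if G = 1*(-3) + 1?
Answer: -505787/91935 ≈ -5.5016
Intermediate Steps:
G = -2 (G = -3 + 1 = -2)
u(L, R) = 16
Y(s) = 16
(-222590 - 283197)/(Y(-214) + 91919) = (-222590 - 283197)/(16 + 91919) = -505787/91935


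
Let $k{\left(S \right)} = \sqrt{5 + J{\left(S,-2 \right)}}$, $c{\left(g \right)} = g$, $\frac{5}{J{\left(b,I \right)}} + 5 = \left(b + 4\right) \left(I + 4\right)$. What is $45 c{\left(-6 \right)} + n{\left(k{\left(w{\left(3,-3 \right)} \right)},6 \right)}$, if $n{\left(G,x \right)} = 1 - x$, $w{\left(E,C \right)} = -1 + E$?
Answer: $-275$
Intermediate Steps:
$J{\left(b,I \right)} = \frac{5}{-5 + \left(4 + I\right) \left(4 + b\right)}$ ($J{\left(b,I \right)} = \frac{5}{-5 + \left(b + 4\right) \left(I + 4\right)} = \frac{5}{-5 + \left(4 + b\right) \left(4 + I\right)} = \frac{5}{-5 + \left(4 + I\right) \left(4 + b\right)}$)
$k{\left(S \right)} = \sqrt{5 + \frac{5}{3 + 2 S}}$ ($k{\left(S \right)} = \sqrt{5 + \frac{5}{11 + 4 \left(-2\right) + 4 S - 2 S}} = \sqrt{5 + \frac{5}{11 - 8 + 4 S - 2 S}} = \sqrt{5 + \frac{5}{3 + 2 S}}$)
$45 c{\left(-6 \right)} + n{\left(k{\left(w{\left(3,-3 \right)} \right)},6 \right)} = 45 \left(-6\right) + \left(1 - 6\right) = -270 + \left(1 - 6\right) = -270 - 5 = -275$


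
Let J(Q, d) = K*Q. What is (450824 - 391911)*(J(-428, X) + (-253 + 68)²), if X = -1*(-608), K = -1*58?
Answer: 3478753737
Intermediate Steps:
K = -58
X = 608
J(Q, d) = -58*Q
(450824 - 391911)*(J(-428, X) + (-253 + 68)²) = (450824 - 391911)*(-58*(-428) + (-253 + 68)²) = 58913*(24824 + (-185)²) = 58913*(24824 + 34225) = 58913*59049 = 3478753737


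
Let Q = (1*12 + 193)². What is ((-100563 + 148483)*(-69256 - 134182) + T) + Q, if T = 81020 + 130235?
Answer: -9748495680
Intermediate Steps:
T = 211255
Q = 42025 (Q = (12 + 193)² = 205² = 42025)
((-100563 + 148483)*(-69256 - 134182) + T) + Q = ((-100563 + 148483)*(-69256 - 134182) + 211255) + 42025 = (47920*(-203438) + 211255) + 42025 = (-9748748960 + 211255) + 42025 = -9748537705 + 42025 = -9748495680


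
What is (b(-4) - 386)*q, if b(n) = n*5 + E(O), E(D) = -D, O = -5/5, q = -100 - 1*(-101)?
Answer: -405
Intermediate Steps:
q = 1 (q = -100 + 101 = 1)
O = -1 (O = -5*1/5 = -1)
b(n) = 1 + 5*n (b(n) = n*5 - 1*(-1) = 5*n + 1 = 1 + 5*n)
(b(-4) - 386)*q = ((1 + 5*(-4)) - 386)*1 = ((1 - 20) - 386)*1 = (-19 - 386)*1 = -405*1 = -405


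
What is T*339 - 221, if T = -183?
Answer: -62258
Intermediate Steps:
T*339 - 221 = -183*339 - 221 = -62037 - 221 = -62258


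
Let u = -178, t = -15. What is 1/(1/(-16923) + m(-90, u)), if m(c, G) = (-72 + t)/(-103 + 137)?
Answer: -575382/1472335 ≈ -0.39080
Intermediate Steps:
m(c, G) = -87/34 (m(c, G) = (-72 - 15)/(-103 + 137) = -87/34)
1/(1/(-16923) + m(-90, u)) = 1/(1/(-16923) - 87/34) = 1/(-1/16923 - 87/34) = 1/(-1472335/575382) = -575382/1472335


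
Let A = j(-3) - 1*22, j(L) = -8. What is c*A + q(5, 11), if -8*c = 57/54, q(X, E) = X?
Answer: 215/24 ≈ 8.9583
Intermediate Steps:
c = -19/144 (c = -57/(8*54) = -⅛*19/18 = -19/144 ≈ -0.13194)
A = -30 (A = -8 - 1*22 = -8 - 22 = -30)
c*A + q(5, 11) = -19/144*(-30) + 5 = 95/24 + 5 = 215/24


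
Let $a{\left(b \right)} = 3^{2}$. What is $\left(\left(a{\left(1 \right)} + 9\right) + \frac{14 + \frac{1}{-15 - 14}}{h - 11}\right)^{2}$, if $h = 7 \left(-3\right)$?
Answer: $\frac{265657401}{861184} \approx 308.48$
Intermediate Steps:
$h = -21$
$a{\left(b \right)} = 9$
$\left(\left(a{\left(1 \right)} + 9\right) + \frac{14 + \frac{1}{-15 - 14}}{h - 11}\right)^{2} = \left(\left(9 + 9\right) + \frac{14 + \frac{1}{-15 - 14}}{-21 - 11}\right)^{2} = \left(18 + \frac{14 + \frac{1}{-29}}{-32}\right)^{2} = \left(18 + \left(14 - \frac{1}{29}\right) \left(- \frac{1}{32}\right)\right)^{2} = \left(18 + \frac{405}{29} \left(- \frac{1}{32}\right)\right)^{2} = \left(18 - \frac{405}{928}\right)^{2} = \left(\frac{16299}{928}\right)^{2} = \frac{265657401}{861184}$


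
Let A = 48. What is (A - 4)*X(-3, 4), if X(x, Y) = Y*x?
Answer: -528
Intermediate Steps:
(A - 4)*X(-3, 4) = (48 - 4)*(4*(-3)) = 44*(-12) = -528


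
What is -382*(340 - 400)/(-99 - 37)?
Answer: -2865/17 ≈ -168.53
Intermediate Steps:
-382*(340 - 400)/(-99 - 37) = -382/((-136/(-60))) = -382/((-136*(-1/60))) = -382/34/15 = -382*15/34 = -2865/17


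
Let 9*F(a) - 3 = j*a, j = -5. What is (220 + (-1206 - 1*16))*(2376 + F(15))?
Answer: -2372736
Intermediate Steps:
F(a) = ⅓ - 5*a/9 (F(a) = ⅓ + (-5*a)/9 = ⅓ - 5*a/9)
(220 + (-1206 - 1*16))*(2376 + F(15)) = (220 + (-1206 - 1*16))*(2376 + (⅓ - 5/9*15)) = (220 + (-1206 - 16))*(2376 + (⅓ - 25/3)) = (220 - 1222)*(2376 - 8) = -1002*2368 = -2372736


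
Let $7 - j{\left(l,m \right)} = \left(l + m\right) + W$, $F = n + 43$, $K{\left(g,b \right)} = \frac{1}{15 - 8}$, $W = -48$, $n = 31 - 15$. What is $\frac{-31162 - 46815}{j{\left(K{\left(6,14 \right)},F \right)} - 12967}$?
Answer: $\frac{545839}{90798} \approx 6.0116$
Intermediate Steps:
$n = 16$ ($n = 31 - 15 = 16$)
$K{\left(g,b \right)} = \frac{1}{7}$
$F = 59$ ($F = 16 + 43 = 59$)
$j{\left(l,m \right)} = 55 - l - m$ ($j{\left(l,m \right)} = 7 - \left(\left(l + m\right) - 48\right) = 7 - \left(-48 + l + m\right) = 55 - l - m$)
$\frac{-31162 - 46815}{j{\left(K{\left(6,14 \right)},F \right)} - 12967} = \frac{-31162 - 46815}{\left(55 - \frac{1}{7} - 59\right) - 12967} = - \frac{77977}{\left(55 - \frac{1}{7} - 59\right) - 12967} = - \frac{77977}{- \frac{29}{7} - 12967} = - \frac{77977}{- \frac{90798}{7}} = \left(-77977\right) \left(- \frac{7}{90798}\right) = \frac{545839}{90798}$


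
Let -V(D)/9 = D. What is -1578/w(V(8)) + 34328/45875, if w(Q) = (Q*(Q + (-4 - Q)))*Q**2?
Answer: 8529839771/11415168000 ≈ 0.74724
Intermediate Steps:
V(D) = -9*D
w(Q) = -4*Q**3 (w(Q) = (Q*(-4))*Q**2 = (-4*Q)*Q**2 = -4*Q**3)
-1578/w(V(8)) + 34328/45875 = -1578/((-4*(-9*8)**3)) + 34328/45875 = -1578/((-4*(-72)**3)) + 34328*(1/45875) = -1578/((-4*(-373248))) + 34328/45875 = -1578/1492992 + 34328/45875 = -1578*1/1492992 + 34328/45875 = -263/248832 + 34328/45875 = 8529839771/11415168000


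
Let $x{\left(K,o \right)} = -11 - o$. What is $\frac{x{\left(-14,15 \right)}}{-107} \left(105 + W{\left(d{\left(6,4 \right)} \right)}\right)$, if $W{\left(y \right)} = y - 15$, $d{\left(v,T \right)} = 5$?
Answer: $\frac{2470}{107} \approx 23.084$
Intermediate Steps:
$W{\left(y \right)} = -15 + y$
$\frac{x{\left(-14,15 \right)}}{-107} \left(105 + W{\left(d{\left(6,4 \right)} \right)}\right) = \frac{-11 - 15}{-107} \left(105 + \left(-15 + 5\right)\right) = \left(-11 - 15\right) \left(- \frac{1}{107}\right) \left(105 - 10\right) = \left(-26\right) \left(- \frac{1}{107}\right) 95 = \frac{26}{107} \cdot 95 = \frac{2470}{107}$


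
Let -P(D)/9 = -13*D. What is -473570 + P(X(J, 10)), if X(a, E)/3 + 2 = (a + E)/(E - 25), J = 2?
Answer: -2372764/5 ≈ -4.7455e+5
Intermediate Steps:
X(a, E) = -6 + 3*(E + a)/(-25 + E) (X(a, E) = -6 + 3*((a + E)/(E - 25)) = -6 + 3*((E + a)/(-25 + E)) = -6 + 3*(E + a)/(-25 + E))
P(D) = 117*D (P(D) = -(-117)*D = 117*D)
-473570 + P(X(J, 10)) = -473570 + 117*(3*(50 + 2 - 1*10)/(-25 + 10)) = -473570 + 117*(3*(50 + 2 - 10)/(-15)) = -473570 + 117*(3*(-1/15)*42) = -473570 + 117*(-42/5) = -473570 - 4914/5 = -2372764/5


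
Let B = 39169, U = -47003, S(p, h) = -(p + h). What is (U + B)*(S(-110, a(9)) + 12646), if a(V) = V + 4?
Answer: -99828662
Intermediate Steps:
a(V) = 4 + V
S(p, h) = -h - p (S(p, h) = -(h + p) = -h - p)
(U + B)*(S(-110, a(9)) + 12646) = (-47003 + 39169)*((-(4 + 9) - 1*(-110)) + 12646) = -7834*((-1*13 + 110) + 12646) = -7834*((-13 + 110) + 12646) = -7834*(97 + 12646) = -7834*12743 = -99828662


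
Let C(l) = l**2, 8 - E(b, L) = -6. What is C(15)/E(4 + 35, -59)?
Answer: 225/14 ≈ 16.071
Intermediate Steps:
E(b, L) = 14 (E(b, L) = 8 - 1*(-6) = 8 + 6 = 14)
C(15)/E(4 + 35, -59) = 15**2/14 = 225*(1/14) = 225/14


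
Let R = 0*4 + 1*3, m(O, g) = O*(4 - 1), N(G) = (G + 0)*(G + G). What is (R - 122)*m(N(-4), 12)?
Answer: -11424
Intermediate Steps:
N(G) = 2*G² (N(G) = G*(2*G) = 2*G²)
m(O, g) = 3*O (m(O, g) = O*3 = 3*O)
R = 3 (R = 0 + 3 = 3)
(R - 122)*m(N(-4), 12) = (3 - 122)*(3*(2*(-4)²)) = -357*2*16 = -357*32 = -119*96 = -11424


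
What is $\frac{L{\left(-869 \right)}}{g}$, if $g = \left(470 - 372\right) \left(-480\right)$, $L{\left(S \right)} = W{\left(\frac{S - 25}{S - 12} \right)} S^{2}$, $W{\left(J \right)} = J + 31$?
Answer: $- \frac{4259863201}{8288448} \approx -513.95$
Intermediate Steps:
$W{\left(J \right)} = 31 + J$
$L{\left(S \right)} = S^{2} \left(31 + \frac{-25 + S}{-12 + S}\right)$ ($L{\left(S \right)} = \left(31 + \frac{S - 25}{S - 12}\right) S^{2} = \left(31 + \frac{-25 + S}{-12 + S}\right) S^{2} = S^{2} \left(31 + \frac{-25 + S}{-12 + S}\right)$)
$g = -47040$ ($g = 98 \left(-480\right) = -47040$)
$\frac{L{\left(-869 \right)}}{g} = \frac{\left(-869\right)^{2} \frac{1}{-12 - 869} \left(-397 + 32 \left(-869\right)\right)}{-47040} = \frac{755161 \left(-397 - 27808\right)}{-881} \left(- \frac{1}{47040}\right) = 755161 \left(- \frac{1}{881}\right) \left(-28205\right) \left(- \frac{1}{47040}\right) = \frac{21299316005}{881} \left(- \frac{1}{47040}\right) = - \frac{4259863201}{8288448}$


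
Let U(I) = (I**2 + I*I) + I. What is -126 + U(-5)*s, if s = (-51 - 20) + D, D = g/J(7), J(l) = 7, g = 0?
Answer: -3321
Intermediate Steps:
D = 0 (D = 0/7 = 0*(1/7) = 0)
U(I) = I + 2*I**2 (U(I) = (I**2 + I**2) + I = 2*I**2 + I = I + 2*I**2)
s = -71 (s = (-51 - 20) + 0 = -71 + 0 = -71)
-126 + U(-5)*s = -126 - 5*(1 + 2*(-5))*(-71) = -126 - 5*(1 - 10)*(-71) = -126 - 5*(-9)*(-71) = -126 + 45*(-71) = -126 - 3195 = -3321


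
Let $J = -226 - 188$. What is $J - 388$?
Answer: $-802$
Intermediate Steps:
$J = -414$ ($J = -226 - 188 = -414$)
$J - 388 = -414 - 388 = -802$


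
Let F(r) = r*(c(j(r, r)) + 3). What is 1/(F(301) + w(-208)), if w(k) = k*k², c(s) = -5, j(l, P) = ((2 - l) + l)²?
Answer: -1/8999514 ≈ -1.1112e-7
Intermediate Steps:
j(l, P) = 4 (j(l, P) = 2² = 4)
w(k) = k³
F(r) = -2*r (F(r) = r*(-5 + 3) = r*(-2) = -2*r)
1/(F(301) + w(-208)) = 1/(-2*301 + (-208)³) = 1/(-602 - 8998912) = 1/(-8999514) = -1/8999514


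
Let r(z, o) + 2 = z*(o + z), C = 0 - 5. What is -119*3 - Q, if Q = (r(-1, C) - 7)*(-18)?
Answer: -411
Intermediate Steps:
C = -5
r(z, o) = -2 + z*(o + z)
Q = 54 (Q = ((-2 + (-1)² - 5*(-1)) - 7)*(-18) = ((-2 + 1 + 5) - 7)*(-18) = (4 - 7)*(-18) = -3*(-18) = 54)
-119*3 - Q = -119*3 - 1*54 = -357 - 54 = -411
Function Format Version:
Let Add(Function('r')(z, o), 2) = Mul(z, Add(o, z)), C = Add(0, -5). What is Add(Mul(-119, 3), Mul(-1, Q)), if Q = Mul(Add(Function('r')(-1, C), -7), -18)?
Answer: -411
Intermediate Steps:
C = -5
Function('r')(z, o) = Add(-2, Mul(z, Add(o, z)))
Q = 54 (Q = Mul(Add(Add(-2, Pow(-1, 2), Mul(-5, -1)), -7), -18) = Mul(Add(Add(-2, 1, 5), -7), -18) = Mul(Add(4, -7), -18) = Mul(-3, -18) = 54)
Add(Mul(-119, 3), Mul(-1, Q)) = Add(Mul(-119, 3), Mul(-1, 54)) = Add(-357, -54) = -411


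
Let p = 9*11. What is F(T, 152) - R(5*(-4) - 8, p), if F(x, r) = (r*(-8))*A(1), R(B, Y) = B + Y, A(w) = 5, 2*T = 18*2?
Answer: -6151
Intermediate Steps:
p = 99
T = 18 (T = (18*2)/2 = (½)*36 = 18)
F(x, r) = -40*r (F(x, r) = (r*(-8))*5 = -8*r*5 = -40*r)
F(T, 152) - R(5*(-4) - 8, p) = -40*152 - ((5*(-4) - 8) + 99) = -6080 - ((-20 - 8) + 99) = -6080 - (-28 + 99) = -6080 - 1*71 = -6080 - 71 = -6151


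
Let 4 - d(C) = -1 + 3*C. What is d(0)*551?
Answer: 2755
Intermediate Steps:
d(C) = 5 - 3*C (d(C) = 4 - (-1 + 3*C) = 4 + (1 - 3*C) = 5 - 3*C)
d(0)*551 = (5 - 3*0)*551 = (5 + 0)*551 = 5*551 = 2755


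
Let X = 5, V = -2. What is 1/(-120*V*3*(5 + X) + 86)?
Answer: 1/7286 ≈ 0.00013725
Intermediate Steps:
1/(-120*V*3*(5 + X) + 86) = 1/(-120*(-2*3)*(5 + 5) + 86) = 1/(-(-720)*10 + 86) = 1/(-120*(-60) + 86) = 1/(7200 + 86) = 1/7286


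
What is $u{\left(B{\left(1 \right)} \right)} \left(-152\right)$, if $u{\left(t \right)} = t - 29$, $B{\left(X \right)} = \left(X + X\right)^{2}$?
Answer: $3800$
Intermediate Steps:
$B{\left(X \right)} = 4 X^{2}$ ($B{\left(X \right)} = \left(2 X\right)^{2} = 4 X^{2}$)
$u{\left(t \right)} = -29 + t$
$u{\left(B{\left(1 \right)} \right)} \left(-152\right) = \left(-29 + 4 \cdot 1^{2}\right) \left(-152\right) = \left(-29 + 4 \cdot 1\right) \left(-152\right) = \left(-29 + 4\right) \left(-152\right) = \left(-25\right) \left(-152\right) = 3800$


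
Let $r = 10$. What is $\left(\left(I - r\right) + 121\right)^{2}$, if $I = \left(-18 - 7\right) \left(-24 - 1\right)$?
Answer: $541696$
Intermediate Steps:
$I = 625$ ($I = \left(-25\right) \left(-25\right) = 625$)
$\left(\left(I - r\right) + 121\right)^{2} = \left(\left(625 - 10\right) + 121\right)^{2} = \left(615 + 121\right)^{2} = 736^{2} = 541696$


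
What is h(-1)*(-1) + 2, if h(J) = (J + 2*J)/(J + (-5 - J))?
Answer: 7/5 ≈ 1.4000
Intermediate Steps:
h(J) = -3*J/5 (h(J) = (3*J)/(-5) = (3*J)*(-⅕) = -3*J/5)
h(-1)*(-1) + 2 = -⅗*(-1)*(-1) + 2 = (⅗)*(-1) + 2 = -⅗ + 2 = 7/5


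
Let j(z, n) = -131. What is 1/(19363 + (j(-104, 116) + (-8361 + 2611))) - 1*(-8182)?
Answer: 110309725/13482 ≈ 8182.0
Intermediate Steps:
1/(19363 + (j(-104, 116) + (-8361 + 2611))) - 1*(-8182) = 1/(19363 + (-131 + (-8361 + 2611))) - 1*(-8182) = 1/(19363 + (-131 - 5750)) + 8182 = 1/(19363 - 5881) + 8182 = 1/13482 + 8182 = 110309725/13482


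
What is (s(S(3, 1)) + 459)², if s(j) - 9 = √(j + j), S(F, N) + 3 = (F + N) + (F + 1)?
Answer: (468 + √10)² ≈ 2.2199e+5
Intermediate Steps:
S(F, N) = -2 + N + 2*F (S(F, N) = -3 + ((F + N) + (F + 1)) = -3 + ((F + N) + (1 + F)) = -3 + (1 + N + 2*F) = -2 + N + 2*F)
s(j) = 9 + √2*√j (s(j) = 9 + √(j + j) = 9 + √(2*j) = 9 + √2*√j)
(s(S(3, 1)) + 459)² = ((9 + √2*√(-2 + 1 + 2*3)) + 459)² = ((9 + √2*√(-2 + 1 + 6)) + 459)² = ((9 + √2*√5) + 459)² = ((9 + √10) + 459)² = (468 + √10)²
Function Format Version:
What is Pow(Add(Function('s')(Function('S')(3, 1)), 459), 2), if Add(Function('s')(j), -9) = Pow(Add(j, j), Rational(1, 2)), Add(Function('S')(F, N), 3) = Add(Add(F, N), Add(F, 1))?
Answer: Pow(Add(468, Pow(10, Rational(1, 2))), 2) ≈ 2.2199e+5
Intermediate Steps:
Function('S')(F, N) = Add(-2, N, Mul(2, F)) (Function('S')(F, N) = Add(-3, Add(Add(F, N), Add(F, 1))) = Add(-3, Add(Add(F, N), Add(1, F))) = Add(-3, Add(1, N, Mul(2, F))) = Add(-2, N, Mul(2, F)))
Function('s')(j) = Add(9, Mul(Pow(2, Rational(1, 2)), Pow(j, Rational(1, 2)))) (Function('s')(j) = Add(9, Pow(Add(j, j), Rational(1, 2))) = Add(9, Pow(Mul(2, j), Rational(1, 2))) = Add(9, Mul(Pow(2, Rational(1, 2)), Pow(j, Rational(1, 2)))))
Pow(Add(Function('s')(Function('S')(3, 1)), 459), 2) = Pow(Add(Add(9, Mul(Pow(2, Rational(1, 2)), Pow(Add(-2, 1, Mul(2, 3)), Rational(1, 2)))), 459), 2) = Pow(Add(Add(9, Mul(Pow(2, Rational(1, 2)), Pow(Add(-2, 1, 6), Rational(1, 2)))), 459), 2) = Pow(Add(Add(9, Mul(Pow(2, Rational(1, 2)), Pow(5, Rational(1, 2)))), 459), 2) = Pow(Add(Add(9, Pow(10, Rational(1, 2))), 459), 2) = Pow(Add(468, Pow(10, Rational(1, 2))), 2)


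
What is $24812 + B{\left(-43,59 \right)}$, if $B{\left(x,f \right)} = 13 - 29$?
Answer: $24796$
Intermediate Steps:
$B{\left(x,f \right)} = -16$ ($B{\left(x,f \right)} = 13 - 29 = -16$)
$24812 + B{\left(-43,59 \right)} = 24812 - 16 = 24796$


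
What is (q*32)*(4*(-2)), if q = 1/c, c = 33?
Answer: -256/33 ≈ -7.7576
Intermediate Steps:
q = 1/33 ≈ 0.030303
(q*32)*(4*(-2)) = ((1/33)*32)*(4*(-2)) = (32/33)*(-8) = -256/33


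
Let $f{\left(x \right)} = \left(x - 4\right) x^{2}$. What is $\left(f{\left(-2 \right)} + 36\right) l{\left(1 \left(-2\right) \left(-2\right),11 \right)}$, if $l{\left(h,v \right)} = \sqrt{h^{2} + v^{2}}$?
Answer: $12 \sqrt{137} \approx 140.46$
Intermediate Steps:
$f{\left(x \right)} = x^{2} \left(-4 + x\right)$ ($f{\left(x \right)} = \left(-4 + x\right) x^{2} = x^{2} \left(-4 + x\right)$)
$\left(f{\left(-2 \right)} + 36\right) l{\left(1 \left(-2\right) \left(-2\right),11 \right)} = \left(\left(-2\right)^{2} \left(-4 - 2\right) + 36\right) \sqrt{\left(1 \left(-2\right) \left(-2\right)\right)^{2} + 11^{2}} = \left(4 \left(-6\right) + 36\right) \sqrt{\left(\left(-2\right) \left(-2\right)\right)^{2} + 121} = \left(-24 + 36\right) \sqrt{4^{2} + 121} = 12 \sqrt{16 + 121} = 12 \sqrt{137}$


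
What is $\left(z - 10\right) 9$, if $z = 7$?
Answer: $-27$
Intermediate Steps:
$\left(z - 10\right) 9 = \left(7 - 10\right) 9 = \left(-3\right) 9 = -27$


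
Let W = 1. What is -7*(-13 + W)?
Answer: 84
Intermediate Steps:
-7*(-13 + W) = -7*(-13 + 1) = -7*(-12) = 84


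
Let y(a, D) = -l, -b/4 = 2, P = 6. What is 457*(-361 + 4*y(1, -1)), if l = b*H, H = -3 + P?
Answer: -121105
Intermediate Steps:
b = -8 (b = -4*2 = -8)
H = 3 (H = -3 + 6 = 3)
l = -24 (l = -8*3 = -24)
y(a, D) = 24 (y(a, D) = -1*(-24) = 24)
457*(-361 + 4*y(1, -1)) = 457*(-361 + 4*24) = 457*(-361 + 96) = 457*(-265) = -121105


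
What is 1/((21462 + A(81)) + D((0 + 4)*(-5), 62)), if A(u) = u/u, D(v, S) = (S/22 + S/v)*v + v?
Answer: 11/235935 ≈ 4.6623e-5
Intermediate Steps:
D(v, S) = v + v*(S/22 + S/v) (D(v, S) = (S*(1/22) + S/v)*v + v = (S/22 + S/v)*v + v = v*(S/22 + S/v) + v = v + v*(S/22 + S/v))
A(u) = 1
1/((21462 + A(81)) + D((0 + 4)*(-5), 62)) = 1/((21462 + 1) + (62 + (0 + 4)*(-5) + (1/22)*62*((0 + 4)*(-5)))) = 1/(21463 + (62 + 4*(-5) + (1/22)*62*(4*(-5)))) = 1/(21463 + (62 - 20 + (1/22)*62*(-20))) = 1/(21463 + (62 - 20 - 620/11)) = 1/(21463 - 158/11) = 1/(235935/11) = 11/235935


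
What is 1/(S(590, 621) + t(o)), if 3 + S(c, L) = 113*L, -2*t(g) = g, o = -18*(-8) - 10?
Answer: 1/70103 ≈ 1.4265e-5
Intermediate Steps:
o = 134 (o = 144 - 10 = 134)
t(g) = -g/2
S(c, L) = -3 + 113*L
1/(S(590, 621) + t(o)) = 1/((-3 + 113*621) - 1/2*134) = 1/((-3 + 70173) - 67) = 1/(70170 - 67) = 1/70103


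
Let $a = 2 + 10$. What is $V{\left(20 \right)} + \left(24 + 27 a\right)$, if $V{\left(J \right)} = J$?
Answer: $368$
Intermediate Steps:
$a = 12$
$V{\left(20 \right)} + \left(24 + 27 a\right) = 20 + \left(24 + 27 \cdot 12\right) = 20 + \left(24 + 324\right) = 20 + 348 = 368$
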